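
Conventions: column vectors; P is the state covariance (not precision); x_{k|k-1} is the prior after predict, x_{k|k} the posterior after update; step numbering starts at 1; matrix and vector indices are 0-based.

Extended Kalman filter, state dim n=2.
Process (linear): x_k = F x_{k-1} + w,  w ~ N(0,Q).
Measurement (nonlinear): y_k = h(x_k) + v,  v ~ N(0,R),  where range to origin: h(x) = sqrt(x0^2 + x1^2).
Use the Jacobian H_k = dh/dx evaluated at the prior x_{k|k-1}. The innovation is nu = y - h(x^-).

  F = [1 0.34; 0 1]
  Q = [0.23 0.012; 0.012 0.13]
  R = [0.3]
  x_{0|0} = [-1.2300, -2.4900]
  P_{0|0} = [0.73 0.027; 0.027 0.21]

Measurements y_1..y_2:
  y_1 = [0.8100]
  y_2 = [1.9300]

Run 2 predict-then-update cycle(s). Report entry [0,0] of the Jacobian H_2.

H_jac[0,0] = -0.4768

step 1: x^-=[-2.0766, -2.4900]  P^-=[1.0026 0.1104; 0.1104 0.3400]  H_jac=[-0.6405 -0.7680]  S=[1.0204]  K=[-0.7124; -0.3252]  nu=[-2.4323]  x^+=[-0.3438, -1.6991]  P^+=[0.4848 -0.1260; -0.1260 0.2321]
step 2: x^-=[-0.9215, -1.6991]  P^-=[0.6559 -0.0351; -0.0351 0.3621]  H_jac=[-0.4768 -0.8790]  S=[0.6995]  K=[-0.4030; -0.4311]  nu=[-0.0029]  x^+=[-0.9204, -1.6978]  P^+=[0.5423 -0.1566; -0.1566 0.2321]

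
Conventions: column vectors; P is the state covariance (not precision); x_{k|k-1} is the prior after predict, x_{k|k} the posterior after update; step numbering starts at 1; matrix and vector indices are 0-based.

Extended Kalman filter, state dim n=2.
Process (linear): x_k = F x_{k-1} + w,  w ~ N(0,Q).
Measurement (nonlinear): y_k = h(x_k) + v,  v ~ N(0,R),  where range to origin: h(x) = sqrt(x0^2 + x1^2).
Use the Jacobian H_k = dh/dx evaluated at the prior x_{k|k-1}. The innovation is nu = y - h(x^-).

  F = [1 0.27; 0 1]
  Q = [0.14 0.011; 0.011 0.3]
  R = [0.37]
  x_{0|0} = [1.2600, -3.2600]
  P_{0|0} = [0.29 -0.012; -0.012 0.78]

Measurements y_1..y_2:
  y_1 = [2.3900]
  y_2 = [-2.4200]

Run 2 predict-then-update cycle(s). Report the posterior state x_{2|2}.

x_post = [0.9983, 0.4671]

step 1: x^-=[0.3798, -3.2600]  P^-=[0.4804 0.2096; 0.2096 1.0800]  H_jac=[0.1157 -0.9933]  S=[1.3938]  K=[-0.1095; -0.7523]  nu=[-0.8920]  x^+=[0.4775, -2.5889]  P^+=[0.4637 0.0948; 0.0948 0.2913]
step 2: x^-=[-0.2215, -2.5889]  P^-=[0.6761 0.1844; 0.1844 0.5913]  H_jac=[-0.0853 -0.9964]  S=[0.9932]  K=[-0.2431; -0.6090]  nu=[-5.0184]  x^+=[0.9983, 0.4671]  P^+=[0.6174 0.0374; 0.0374 0.2229]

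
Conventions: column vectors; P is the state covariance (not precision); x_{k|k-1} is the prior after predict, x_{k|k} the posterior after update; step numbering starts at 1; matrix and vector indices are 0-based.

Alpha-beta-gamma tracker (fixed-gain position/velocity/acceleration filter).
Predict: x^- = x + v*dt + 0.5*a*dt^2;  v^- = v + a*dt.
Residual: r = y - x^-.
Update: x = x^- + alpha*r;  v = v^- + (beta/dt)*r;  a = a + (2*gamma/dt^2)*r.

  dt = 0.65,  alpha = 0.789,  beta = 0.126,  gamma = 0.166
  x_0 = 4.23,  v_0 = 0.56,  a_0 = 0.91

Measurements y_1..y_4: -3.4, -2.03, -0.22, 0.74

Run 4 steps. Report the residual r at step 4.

step 1: x_pred=4.7862  r=-8.1862  x^+=-1.6727  v^+=-0.4354  a^+=-5.5227
step 2: x_pred=-3.1224  r=1.0924  x^+=-2.2605  v^+=-3.8134  a^+=-4.6644
step 3: x_pred=-5.7245  r=5.5045  x^+=-1.3815  v^+=-5.7782  a^+=-0.3389
step 4: x_pred=-5.2089  r=5.9489  x^+=-0.5152  v^+=-4.8453  a^+=4.3357

resid = 5.9489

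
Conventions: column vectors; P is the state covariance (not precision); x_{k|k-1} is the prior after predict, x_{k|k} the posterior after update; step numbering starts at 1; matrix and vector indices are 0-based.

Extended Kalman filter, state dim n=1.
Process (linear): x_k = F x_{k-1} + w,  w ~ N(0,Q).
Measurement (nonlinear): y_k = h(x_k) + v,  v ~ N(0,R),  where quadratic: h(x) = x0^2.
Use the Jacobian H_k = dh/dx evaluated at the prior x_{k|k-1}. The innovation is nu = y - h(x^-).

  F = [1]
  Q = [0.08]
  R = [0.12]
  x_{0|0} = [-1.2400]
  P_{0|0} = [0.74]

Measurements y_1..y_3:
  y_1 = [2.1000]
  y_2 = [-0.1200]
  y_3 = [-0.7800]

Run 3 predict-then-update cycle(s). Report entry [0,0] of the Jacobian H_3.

step 1: x^-=[-1.2400]  P^-=[0.8200]  H_jac=[-2.4800]  S=[5.1633]  K=[-0.3939]  nu=[0.5624]  x^+=[-1.4615]  P^+=[0.0191]
step 2: x^-=[-1.4615]  P^-=[0.0991]  H_jac=[-2.9230]  S=[0.9663]  K=[-0.2996]  nu=[-2.2560]  x^+=[-0.7855]  P^+=[0.0123]
step 3: x^-=[-0.7855]  P^-=[0.0923]  H_jac=[-1.5711]  S=[0.3478]  K=[-0.4169]  nu=[-1.3971]  x^+=[-0.2031]  P^+=[0.0318]

H_jac[0,0] = -1.5711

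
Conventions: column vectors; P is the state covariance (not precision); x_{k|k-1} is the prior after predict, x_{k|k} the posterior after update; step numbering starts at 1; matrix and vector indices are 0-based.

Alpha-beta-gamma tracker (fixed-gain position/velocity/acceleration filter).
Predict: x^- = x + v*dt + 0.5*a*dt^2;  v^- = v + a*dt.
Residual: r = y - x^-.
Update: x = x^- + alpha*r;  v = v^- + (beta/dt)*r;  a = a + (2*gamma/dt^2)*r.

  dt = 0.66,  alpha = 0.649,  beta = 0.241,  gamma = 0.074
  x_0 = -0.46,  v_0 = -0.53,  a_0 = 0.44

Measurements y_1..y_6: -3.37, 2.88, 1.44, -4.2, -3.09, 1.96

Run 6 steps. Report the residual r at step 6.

resid = 5.4001

step 1: x_pred=-0.7140  r=-2.6560  x^+=-2.4377  v^+=-1.2095  a^+=-0.4624
step 2: x_pred=-3.3367  r=6.2167  x^+=0.6979  v^+=0.7554  a^+=1.6498
step 3: x_pred=1.5558  r=-0.1158  x^+=1.4807  v^+=1.8019  a^+=1.6104
step 4: x_pred=3.0207  r=-7.2207  x^+=-1.6655  v^+=0.2282  a^+=-0.8429
step 5: x_pred=-1.6985  r=-1.3915  x^+=-2.6016  v^+=-0.8362  a^+=-1.3157
step 6: x_pred=-3.4401  r=5.4001  x^+=0.0646  v^+=0.2673  a^+=0.5191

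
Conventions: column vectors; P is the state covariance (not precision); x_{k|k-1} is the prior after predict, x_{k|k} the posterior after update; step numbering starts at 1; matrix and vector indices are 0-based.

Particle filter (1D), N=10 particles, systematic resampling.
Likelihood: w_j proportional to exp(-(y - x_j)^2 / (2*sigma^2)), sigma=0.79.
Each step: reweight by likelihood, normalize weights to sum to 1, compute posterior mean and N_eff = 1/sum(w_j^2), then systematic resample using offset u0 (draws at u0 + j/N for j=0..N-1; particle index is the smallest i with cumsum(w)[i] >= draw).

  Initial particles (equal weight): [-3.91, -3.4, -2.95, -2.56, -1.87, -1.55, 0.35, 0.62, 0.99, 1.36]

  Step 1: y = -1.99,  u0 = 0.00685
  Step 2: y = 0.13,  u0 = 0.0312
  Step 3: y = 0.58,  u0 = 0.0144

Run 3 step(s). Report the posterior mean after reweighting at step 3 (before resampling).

post_mean = -1.6047

step 1: w=[0.0155, 0.0604, 0.1419, 0.2290, 0.2936, 0.2543, 0.0037, 0.0013, 0.0002, 0.0000]  mean=-2.2117  Neff=4.3980  idx=[0, 2, 2, 3, 3, 4, 4, 4, 5, 5]
step 2: w=[0.0000, 0.0015, 0.0015, 0.0090, 0.0090, 0.1203, 0.1203, 0.1203, 0.3090, 0.3090]  mean=-1.6878  Neff=4.2624  idx=[5, 5, 6, 7, 8, 8, 8, 9, 9, 9]
step 3: w=[0.0427, 0.0427, 0.0427, 0.0427, 0.1382, 0.1382, 0.1382, 0.1382, 0.1382, 0.1382]  mean=-1.6047  Neff=8.2048  idx=[0, 2, 4, 5, 5, 6, 7, 7, 8, 9]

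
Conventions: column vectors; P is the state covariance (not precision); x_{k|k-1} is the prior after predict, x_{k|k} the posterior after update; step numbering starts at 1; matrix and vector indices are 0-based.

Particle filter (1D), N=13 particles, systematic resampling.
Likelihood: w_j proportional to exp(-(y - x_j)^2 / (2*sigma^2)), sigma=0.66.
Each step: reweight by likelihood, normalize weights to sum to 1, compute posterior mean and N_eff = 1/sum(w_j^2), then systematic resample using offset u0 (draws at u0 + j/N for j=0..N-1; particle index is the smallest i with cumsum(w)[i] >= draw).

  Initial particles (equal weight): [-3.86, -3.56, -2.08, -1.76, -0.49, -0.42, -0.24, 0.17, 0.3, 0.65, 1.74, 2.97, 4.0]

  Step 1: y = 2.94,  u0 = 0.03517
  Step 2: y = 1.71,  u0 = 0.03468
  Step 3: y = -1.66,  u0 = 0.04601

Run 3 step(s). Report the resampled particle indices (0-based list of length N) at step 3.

resampled_idx = [0, 0, 1, 2, 2, 3, 4, 4, 5, 5, 6, 7, 7]

step 1: w=[0.0000, 0.0000, 0.0000, 0.0000, 0.0000, 0.0000, 0.0000, 0.0001, 0.0002, 0.0017, 0.1304, 0.6802, 0.1875]  mean=2.9980  Neff=1.9427  idx=[10, 10, 11, 11, 11, 11, 11, 11, 11, 11, 11, 12, 12]
step 2: w=[0.2889, 0.2889, 0.0468, 0.0468, 0.0468, 0.0468, 0.0468, 0.0468, 0.0468, 0.0468, 0.0468, 0.0007, 0.0007]  mean=2.2607  Neff=5.3586  idx=[0, 0, 0, 0, 1, 1, 1, 1, 3, 5, 6, 8, 10]
step 3: w=[0.1250, 0.1250, 0.1250, 0.1250, 0.1250, 0.1250, 0.1250, 0.1250, 0.0000, 0.0000, 0.0000, 0.0000, 0.0000]  mean=1.7400  Neff=8.0001  idx=[0, 0, 1, 2, 2, 3, 4, 4, 5, 5, 6, 7, 7]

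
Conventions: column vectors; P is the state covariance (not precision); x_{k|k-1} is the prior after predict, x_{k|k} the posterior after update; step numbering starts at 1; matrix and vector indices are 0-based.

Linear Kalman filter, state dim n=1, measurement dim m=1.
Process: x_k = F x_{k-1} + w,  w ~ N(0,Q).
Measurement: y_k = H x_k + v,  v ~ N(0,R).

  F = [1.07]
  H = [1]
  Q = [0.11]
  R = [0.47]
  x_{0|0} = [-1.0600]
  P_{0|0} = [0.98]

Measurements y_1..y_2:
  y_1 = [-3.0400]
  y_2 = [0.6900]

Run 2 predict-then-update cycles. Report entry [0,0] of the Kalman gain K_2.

K[0,0] = 0.5152

step 1: x^-=[-1.1342]  P^-=[1.2320]  S=[1.7020]  K=[0.7239]  nu=[-1.9058]  x^+=[-2.5137]  P^+=[0.3402]
step 2: x^-=[-2.6897]  P^-=[0.4995]  S=[0.9695]  K=[0.5152]  nu=[3.3797]  x^+=[-0.9484]  P^+=[0.2422]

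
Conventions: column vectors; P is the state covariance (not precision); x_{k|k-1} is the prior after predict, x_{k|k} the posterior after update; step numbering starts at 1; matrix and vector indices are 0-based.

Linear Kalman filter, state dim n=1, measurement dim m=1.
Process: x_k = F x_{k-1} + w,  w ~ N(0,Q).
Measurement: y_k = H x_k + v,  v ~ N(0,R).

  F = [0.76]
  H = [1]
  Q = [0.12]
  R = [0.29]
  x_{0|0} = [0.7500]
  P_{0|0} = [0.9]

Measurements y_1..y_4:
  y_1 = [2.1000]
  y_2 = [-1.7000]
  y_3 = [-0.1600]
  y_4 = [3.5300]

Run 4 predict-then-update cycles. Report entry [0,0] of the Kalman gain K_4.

step 1: x^-=[0.5700]  P^-=[0.6398]  S=[0.9298]  K=[0.6881]  nu=[1.5300]  x^+=[1.6228]  P^+=[0.1996]
step 2: x^-=[1.2333]  P^-=[0.2353]  S=[0.5253]  K=[0.4479]  nu=[-2.9333]  x^+=[-0.0805]  P^+=[0.1299]
step 3: x^-=[-0.0612]  P^-=[0.1950]  S=[0.4850]  K=[0.4021]  nu=[-0.0988]  x^+=[-0.1009]  P^+=[0.1166]
step 4: x^-=[-0.0767]  P^-=[0.1874]  S=[0.4774]  K=[0.3925]  nu=[3.6067]  x^+=[1.3389]  P^+=[0.1138]

K[0,0] = 0.3925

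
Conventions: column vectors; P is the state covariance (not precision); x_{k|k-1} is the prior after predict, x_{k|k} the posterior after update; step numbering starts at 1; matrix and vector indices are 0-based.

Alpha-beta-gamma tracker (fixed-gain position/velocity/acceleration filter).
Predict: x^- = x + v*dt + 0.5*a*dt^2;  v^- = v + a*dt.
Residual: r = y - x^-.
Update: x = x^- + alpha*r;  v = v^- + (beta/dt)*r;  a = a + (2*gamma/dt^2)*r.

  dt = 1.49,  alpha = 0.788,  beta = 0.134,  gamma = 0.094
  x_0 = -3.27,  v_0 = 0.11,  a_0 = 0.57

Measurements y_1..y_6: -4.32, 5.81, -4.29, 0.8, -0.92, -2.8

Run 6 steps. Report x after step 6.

step 1: x_pred=-2.4734  r=-1.8466  x^+=-3.9285  v^+=0.7932  a^+=0.4136
step 2: x_pred=-2.2875  r=8.0975  x^+=4.0933  v^+=2.1378  a^+=1.0993
step 3: x_pred=8.4989  r=-12.7889  x^+=-1.5788  v^+=2.6256  a^+=0.0164
step 4: x_pred=2.3516  r=-1.5516  x^+=1.1289  v^+=2.5104  a^+=-0.1150
step 5: x_pred=4.7418  r=-5.6618  x^+=0.2803  v^+=1.8299  a^+=-0.5945
step 6: x_pred=2.3469  r=-5.1469  x^+=-1.7089  v^+=0.4812  a^+=-1.0303

x_post = -1.7089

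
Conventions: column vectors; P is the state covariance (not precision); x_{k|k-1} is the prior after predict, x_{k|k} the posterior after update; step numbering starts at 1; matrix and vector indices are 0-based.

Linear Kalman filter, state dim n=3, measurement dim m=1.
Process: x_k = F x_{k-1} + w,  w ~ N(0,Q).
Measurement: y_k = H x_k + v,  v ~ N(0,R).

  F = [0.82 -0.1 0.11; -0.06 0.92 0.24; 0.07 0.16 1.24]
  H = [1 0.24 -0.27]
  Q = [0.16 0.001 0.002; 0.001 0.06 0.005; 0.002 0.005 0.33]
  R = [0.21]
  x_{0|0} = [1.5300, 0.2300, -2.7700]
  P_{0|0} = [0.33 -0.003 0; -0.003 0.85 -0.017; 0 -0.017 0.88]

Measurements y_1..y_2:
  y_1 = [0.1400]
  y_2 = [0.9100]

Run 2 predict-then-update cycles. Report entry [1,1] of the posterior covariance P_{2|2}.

step 1: x^-=[0.9269, -0.5450, -3.2909]  P^-=[0.4019 -0.0738 0.1288; -0.0738 0.8241 0.3704; 0.1288 0.3704 1.6997]  S=[0.6303]  K=[0.5544; 0.0381; -0.3827]  nu=[-1.5446]  x^+=[0.0706, -0.6038, -2.6998]  P^+=[0.2082 -0.0871 0.2625; -0.0871 0.8232 0.3796; 0.2625 0.3796 1.6074]
step 2: x^-=[-0.1787, -1.2077, -3.4394]  P^-=[0.3810 -0.0295 0.4378; -0.0295 1.0198 1.0314; 0.4378 1.0314 3.0178]  S=[0.4855]  K=[0.5267; -0.1303; -0.2668]  nu=[0.4499]  x^+=[0.0582, -1.2663, -3.5594]  P^+=[0.2463 0.0038 0.5060; 0.0038 1.0116 1.0145; 0.5060 1.0145 2.9833]

P_post[1,1] = 1.0116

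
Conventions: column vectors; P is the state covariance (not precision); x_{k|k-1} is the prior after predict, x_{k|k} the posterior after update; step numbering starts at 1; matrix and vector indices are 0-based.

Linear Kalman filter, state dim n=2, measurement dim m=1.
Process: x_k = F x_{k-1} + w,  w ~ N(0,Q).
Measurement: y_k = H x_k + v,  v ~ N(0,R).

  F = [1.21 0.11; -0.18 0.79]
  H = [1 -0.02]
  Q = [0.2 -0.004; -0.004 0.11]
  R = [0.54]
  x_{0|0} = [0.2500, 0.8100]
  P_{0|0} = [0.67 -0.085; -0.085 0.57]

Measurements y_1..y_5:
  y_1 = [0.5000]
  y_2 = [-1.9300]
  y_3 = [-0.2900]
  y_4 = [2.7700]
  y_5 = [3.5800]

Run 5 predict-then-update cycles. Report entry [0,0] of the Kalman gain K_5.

K[0,0] = 0.5357

step 1: x^-=[0.3916, 0.5949]  P^-=[1.1652 -0.1800; -0.1800 0.5116]  S=[1.7126]  K=[0.6825; -0.1111]  nu=[0.1203]  x^+=[0.4737, 0.5815]  P^+=[0.3675 -0.0502; -0.0502 0.4905]
step 2: x^-=[0.6371, 0.3742]  P^-=[0.7307 -0.0884; -0.0884 0.4423]  S=[1.2744]  K=[0.5747; -0.0763]  nu=[-2.5597]  x^+=[-0.8340, 0.5694]  P^+=[0.3097 -0.0325; -0.0325 0.4349]
step 3: x^-=[-0.9465, 0.6000]  P^-=[0.6501 -0.0641; -0.0641 0.4007]  S=[1.1928]  K=[0.5461; -0.0604]  nu=[0.6685]  x^+=[-0.5815, 0.5596]  P^+=[0.2944 -0.0247; -0.0247 0.3963]
step 4: x^-=[-0.6420, 0.5467]  P^-=[0.6292 -0.0568; -0.0568 0.3739]  S=[1.1716]  K=[0.5380; -0.0549]  nu=[3.4229]  x^+=[1.1996, 0.3589]  P^+=[0.2901 -0.0222; -0.0222 0.3704]
step 5: x^-=[1.4910, 0.0676]  P^-=[0.6233 -0.0558; -0.0558 0.3569]  S=[1.1656]  K=[0.5357; -0.0540]  nu=[2.0904]  x^+=[2.6107, -0.0453]  P^+=[0.2888 -0.0221; -0.0221 0.3535]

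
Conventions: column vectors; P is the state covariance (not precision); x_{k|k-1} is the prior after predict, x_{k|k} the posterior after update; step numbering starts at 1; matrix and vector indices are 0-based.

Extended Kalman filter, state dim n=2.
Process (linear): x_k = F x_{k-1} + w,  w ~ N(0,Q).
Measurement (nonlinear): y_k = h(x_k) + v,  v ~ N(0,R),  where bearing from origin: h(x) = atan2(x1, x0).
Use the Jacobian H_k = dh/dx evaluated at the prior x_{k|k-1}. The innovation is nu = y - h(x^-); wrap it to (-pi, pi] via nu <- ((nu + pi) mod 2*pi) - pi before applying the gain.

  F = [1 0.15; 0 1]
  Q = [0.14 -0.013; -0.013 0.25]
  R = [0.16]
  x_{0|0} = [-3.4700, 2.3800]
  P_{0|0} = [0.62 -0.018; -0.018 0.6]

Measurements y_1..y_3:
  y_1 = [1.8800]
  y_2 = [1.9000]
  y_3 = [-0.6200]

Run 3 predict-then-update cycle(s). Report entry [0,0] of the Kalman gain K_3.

step 1: x^-=[-3.1130, 2.3800]  P^-=[0.7681 0.0590; 0.0590 0.8500]  H_jac=[-0.1550 -0.2027]  S=[0.2171]  K=[-0.6035; -0.8359]  nu=[-0.6089]  x^+=[-2.7456, 2.8889]  P^+=[0.6890 -0.0505; -0.0505 0.6983]
step 2: x^-=[-2.3122, 2.8889]  P^-=[0.8296 0.0412; 0.0412 0.9483]  H_jac=[-0.2110 -0.1689]  S=[0.2269]  K=[-0.8021; -0.7441]  nu=[-0.3458]  x^+=[-2.0349, 3.1462]  P^+=[0.6836 -0.0942; -0.0942 0.8227]
step 3: x^-=[-1.5630, 3.1462]  P^-=[0.8139 0.0162; 0.0162 1.0727]  H_jac=[-0.2549 -0.1266]  S=[0.2311]  K=[-0.9065; -0.6056]  nu=[-2.6519]  x^+=[0.8410, 4.7522]  P^+=[0.6239 -0.1107; -0.1107 0.9879]

K[0,0] = -0.9065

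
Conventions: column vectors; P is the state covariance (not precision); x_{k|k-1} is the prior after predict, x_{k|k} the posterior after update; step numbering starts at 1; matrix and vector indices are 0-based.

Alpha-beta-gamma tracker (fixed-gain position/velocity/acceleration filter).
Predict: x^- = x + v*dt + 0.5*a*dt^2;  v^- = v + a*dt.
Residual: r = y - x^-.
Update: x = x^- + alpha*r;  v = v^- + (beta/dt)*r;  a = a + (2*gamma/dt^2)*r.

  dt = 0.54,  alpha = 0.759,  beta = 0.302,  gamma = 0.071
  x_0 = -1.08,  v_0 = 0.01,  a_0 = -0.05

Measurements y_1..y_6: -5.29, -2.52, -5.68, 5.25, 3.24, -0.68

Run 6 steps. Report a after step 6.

a_post = 0.2252

step 1: x_pred=-1.0819  r=-4.2081  x^+=-4.2758  v^+=-2.3704  a^+=-2.0992
step 2: x_pred=-5.8619  r=3.3419  x^+=-3.3254  v^+=-1.6350  a^+=-0.4718
step 3: x_pred=-4.2771  r=-1.4029  x^+=-5.3419  v^+=-2.6744  a^+=-1.1550
step 4: x_pred=-6.9544  r=12.2044  x^+=2.3087  v^+=3.5274  a^+=4.7882
step 5: x_pred=4.9117  r=-1.6717  x^+=3.6429  v^+=5.1782  a^+=3.9742
step 6: x_pred=7.0185  r=-7.6985  x^+=1.1753  v^+=3.0187  a^+=0.2252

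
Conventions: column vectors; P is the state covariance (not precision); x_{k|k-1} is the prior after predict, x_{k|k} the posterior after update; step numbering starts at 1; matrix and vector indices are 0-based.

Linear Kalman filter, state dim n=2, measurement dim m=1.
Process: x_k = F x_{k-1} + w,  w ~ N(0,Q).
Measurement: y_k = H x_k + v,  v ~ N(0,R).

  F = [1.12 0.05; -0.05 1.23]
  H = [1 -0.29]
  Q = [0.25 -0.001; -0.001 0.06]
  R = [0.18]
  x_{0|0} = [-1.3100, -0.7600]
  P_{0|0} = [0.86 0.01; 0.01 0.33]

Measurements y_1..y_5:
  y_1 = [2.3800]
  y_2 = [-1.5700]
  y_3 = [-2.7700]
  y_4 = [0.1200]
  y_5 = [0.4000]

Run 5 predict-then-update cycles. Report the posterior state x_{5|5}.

step 1: x^-=[-1.5052, -0.8693]  P^-=[1.3307 -0.0151; -0.0151 0.5602]  S=[1.5666]  K=[0.8522; -0.1133]  nu=[3.6331]  x^+=[1.5910, -1.2811]  P^+=[0.1929 0.1362; 0.1362 0.5401]
step 2: x^-=[1.7179, -1.6553]  P^-=[0.5086 0.2087; 0.2087 0.8608]  S=[0.6399]  K=[0.7002; -0.0639]  nu=[-3.7680]  x^+=[-0.9203, -1.4144]  P^+=[0.1949 0.2374; 0.2374 0.8582]
step 3: x^-=[-1.1015, -1.6937]  P^-=[0.5232 0.3673; 0.3673 1.3296]  S=[0.6020]  K=[0.6922; -0.0304]  nu=[-2.1597]  x^+=[-2.5963, -1.6280]  P^+=[0.2348 0.3799; 0.3799 1.3290]
step 4: x^-=[-2.9893, -1.8726]  P^-=[0.5904 0.5900; 0.5900 2.0246]  S=[0.5984]  K=[0.7006; 0.0049]  nu=[2.5662]  x^+=[-1.1913, -1.8601]  P^+=[0.2966 0.5880; 0.5880 2.0245]
step 5: x^-=[-1.4273, -2.2283]  P^-=[0.6930 0.9155; 0.9155 3.0513]  S=[0.5987]  K=[0.7141; 0.0510]  nu=[1.1811]  x^+=[-0.5838, -2.1680]  P^+=[0.3877 0.8936; 0.8936 3.0498]

x_post = [-0.5838, -2.1680]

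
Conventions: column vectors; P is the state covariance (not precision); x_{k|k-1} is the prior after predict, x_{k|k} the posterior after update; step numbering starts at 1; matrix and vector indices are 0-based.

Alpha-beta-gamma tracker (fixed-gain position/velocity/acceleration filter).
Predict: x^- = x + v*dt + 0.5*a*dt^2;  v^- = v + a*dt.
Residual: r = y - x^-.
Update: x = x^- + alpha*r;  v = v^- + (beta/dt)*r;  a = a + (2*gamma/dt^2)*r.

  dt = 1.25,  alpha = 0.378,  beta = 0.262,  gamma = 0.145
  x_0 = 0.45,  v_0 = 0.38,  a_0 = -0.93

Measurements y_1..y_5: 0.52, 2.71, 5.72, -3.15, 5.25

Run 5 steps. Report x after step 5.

step 1: x_pred=0.1984  r=0.3216  x^+=0.3200  v^+=-0.7151  a^+=-0.8703
step 2: x_pred=-1.2538  r=3.9638  x^+=0.2445  v^+=-0.9722  a^+=-0.1346
step 3: x_pred=-1.0759  r=6.7959  x^+=1.4929  v^+=0.2840  a^+=1.1267
step 4: x_pred=2.7281  r=-5.8781  x^+=0.5062  v^+=0.4603  a^+=0.0357
step 5: x_pred=1.1094  r=4.1406  x^+=2.6746  v^+=1.3728  a^+=0.8042

x_post = 2.6746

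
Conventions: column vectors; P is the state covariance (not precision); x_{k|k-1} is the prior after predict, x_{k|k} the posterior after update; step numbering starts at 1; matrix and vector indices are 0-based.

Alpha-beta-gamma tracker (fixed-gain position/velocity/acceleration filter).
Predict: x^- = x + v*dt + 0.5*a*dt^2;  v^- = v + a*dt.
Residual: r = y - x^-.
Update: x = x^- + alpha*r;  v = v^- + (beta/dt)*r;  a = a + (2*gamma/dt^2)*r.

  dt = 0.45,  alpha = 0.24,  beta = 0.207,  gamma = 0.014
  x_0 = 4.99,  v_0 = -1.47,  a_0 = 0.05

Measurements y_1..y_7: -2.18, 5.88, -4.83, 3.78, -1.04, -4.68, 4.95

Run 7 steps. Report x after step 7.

step 1: x_pred=4.3336  r=-6.5136  x^+=2.7703  v^+=-4.4437  a^+=-0.8506
step 2: x_pred=0.6845  r=5.1955  x^+=1.9314  v^+=-2.4366  a^+=-0.1323
step 3: x_pred=0.8216  r=-5.6516  x^+=-0.5348  v^+=-5.0958  a^+=-0.9137
step 4: x_pred=-2.9204  r=6.7004  x^+=-1.3123  v^+=-2.4248  a^+=0.0128
step 5: x_pred=-2.4022  r=1.3622  x^+=-2.0753  v^+=-1.7924  a^+=0.2011
step 6: x_pred=-2.8615  r=-1.8185  x^+=-3.2979  v^+=-2.5384  a^+=-0.0503
step 7: x_pred=-4.4453  r=9.3953  x^+=-2.1904  v^+=1.7608  a^+=1.2488

x_post = -2.1904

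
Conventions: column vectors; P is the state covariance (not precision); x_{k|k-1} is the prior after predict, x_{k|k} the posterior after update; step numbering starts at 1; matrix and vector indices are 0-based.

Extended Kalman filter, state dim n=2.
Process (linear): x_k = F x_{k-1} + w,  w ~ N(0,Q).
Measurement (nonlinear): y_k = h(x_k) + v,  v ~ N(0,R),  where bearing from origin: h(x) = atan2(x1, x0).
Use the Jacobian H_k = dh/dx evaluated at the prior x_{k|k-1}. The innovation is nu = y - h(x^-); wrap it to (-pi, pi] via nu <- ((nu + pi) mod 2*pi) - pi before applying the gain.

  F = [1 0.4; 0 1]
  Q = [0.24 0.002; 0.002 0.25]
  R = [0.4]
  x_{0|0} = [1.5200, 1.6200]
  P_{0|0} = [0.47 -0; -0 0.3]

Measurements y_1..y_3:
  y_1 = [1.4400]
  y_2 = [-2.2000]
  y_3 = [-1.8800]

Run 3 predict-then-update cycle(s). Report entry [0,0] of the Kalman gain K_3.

K[0,0] = 0.1018

step 1: x^-=[2.1680, 1.6200]  P^-=[0.7580 0.1220; 0.1220 0.5500]  H_jac=[-0.2212 0.2960]  S=[0.4693]  K=[-0.2803; 0.2894]  nu=[0.7983]  x^+=[1.9443, 1.8510]  P^+=[0.7211 0.1601; 0.1601 0.5107]
step 2: x^-=[2.6847, 1.8510]  P^-=[1.1709 0.3663; 0.3663 0.7607]  H_jac=[-0.1741 0.2525]  S=[0.4518]  K=[-0.2464; 0.2840]  nu=[-2.8036]  x^+=[3.3756, 1.0549]  P^+=[1.1435 0.3980; 0.3980 0.7243]
step 3: x^-=[3.7975, 1.0549]  P^-=[1.8177 0.6897; 0.6897 0.9743]  H_jac=[-0.0679 0.2445]  S=[0.4437]  K=[0.1018; 0.4312]  nu=[-2.1510]  x^+=[3.5786, 0.1274]  P^+=[1.8131 0.6702; 0.6702 0.8918]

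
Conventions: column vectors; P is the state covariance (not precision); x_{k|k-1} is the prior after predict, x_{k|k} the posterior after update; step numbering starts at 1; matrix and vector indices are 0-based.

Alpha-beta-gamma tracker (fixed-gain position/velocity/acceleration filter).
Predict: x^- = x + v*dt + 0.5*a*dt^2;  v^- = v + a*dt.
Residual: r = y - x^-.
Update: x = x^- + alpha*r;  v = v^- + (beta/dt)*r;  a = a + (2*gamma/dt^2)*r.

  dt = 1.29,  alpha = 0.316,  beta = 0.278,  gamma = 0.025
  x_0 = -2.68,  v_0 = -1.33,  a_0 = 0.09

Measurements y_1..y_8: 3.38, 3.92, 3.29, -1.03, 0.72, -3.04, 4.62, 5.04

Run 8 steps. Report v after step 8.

step 1: x_pred=-4.3208  r=7.7008  x^+=-1.8874  v^+=0.4457  a^+=0.3214
step 2: x_pred=-1.0451  r=4.9651  x^+=0.5239  v^+=1.9302  a^+=0.4706
step 3: x_pred=3.4054  r=-0.1154  x^+=3.3689  v^+=2.5124  a^+=0.4671
step 4: x_pred=6.9986  r=-8.0286  x^+=4.4615  v^+=1.3847  a^+=0.2259
step 5: x_pred=6.4358  r=-5.7158  x^+=4.6296  v^+=0.4443  a^+=0.0541
step 6: x_pred=5.2478  r=-8.2878  x^+=2.6289  v^+=-1.2719  a^+=-0.1949
step 7: x_pred=0.8260  r=3.7940  x^+=2.0249  v^+=-0.7057  a^+=-0.0809
step 8: x_pred=1.0472  r=3.9928  x^+=2.3090  v^+=0.0504  a^+=0.0391

v_post = 0.0504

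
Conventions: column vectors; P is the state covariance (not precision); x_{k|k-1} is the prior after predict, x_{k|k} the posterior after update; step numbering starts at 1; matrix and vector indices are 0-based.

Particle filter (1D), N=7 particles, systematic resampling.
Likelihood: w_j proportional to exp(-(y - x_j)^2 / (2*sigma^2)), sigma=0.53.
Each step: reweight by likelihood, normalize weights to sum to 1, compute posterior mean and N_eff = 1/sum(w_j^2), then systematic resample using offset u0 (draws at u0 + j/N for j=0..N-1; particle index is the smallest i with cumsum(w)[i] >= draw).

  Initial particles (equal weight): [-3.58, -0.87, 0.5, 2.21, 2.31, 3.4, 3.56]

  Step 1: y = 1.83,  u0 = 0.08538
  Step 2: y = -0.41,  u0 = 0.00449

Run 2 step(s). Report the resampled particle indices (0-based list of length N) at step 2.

step 1: w=[0.0000, 0.0000, 0.0287, 0.5166, 0.4432, 0.0083, 0.0032]  mean=2.2196  Neff=2.1543  idx=[3, 3, 3, 3, 4, 4, 4]
step 2: w=[0.1938, 0.1938, 0.1938, 0.1938, 0.0749, 0.0749, 0.0749]  mean=2.2325  Neff=5.9848  idx=[0, 0, 1, 2, 2, 3, 5]

resampled_idx = [0, 0, 1, 2, 2, 3, 5]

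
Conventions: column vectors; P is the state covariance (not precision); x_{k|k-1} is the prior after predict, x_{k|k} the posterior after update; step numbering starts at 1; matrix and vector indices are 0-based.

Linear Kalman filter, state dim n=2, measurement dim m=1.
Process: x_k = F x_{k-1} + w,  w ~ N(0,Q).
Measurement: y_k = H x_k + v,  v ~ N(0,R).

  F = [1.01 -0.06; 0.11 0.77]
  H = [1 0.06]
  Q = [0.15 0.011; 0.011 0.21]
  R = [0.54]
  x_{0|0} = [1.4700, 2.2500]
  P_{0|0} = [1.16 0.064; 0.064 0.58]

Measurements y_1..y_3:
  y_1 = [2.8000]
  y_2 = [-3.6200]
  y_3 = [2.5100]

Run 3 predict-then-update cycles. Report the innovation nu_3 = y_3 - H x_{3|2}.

innov = [3.2964]

step 1: x^-=[1.3497, 1.8942]  P^-=[1.3276 0.1624; 0.1624 0.5788]  S=[1.8892]  K=[0.7079; 0.1044]  nu=[1.3366]  x^+=[2.2959, 2.0337]  P^+=[0.3809 0.0229; 0.0229 0.5582]
step 2: x^-=[2.1969, 1.8185]  P^-=[0.5378 0.0452; 0.0452 0.5494]  S=[1.0852]  K=[0.4981; 0.0720]  nu=[-5.9260]  x^+=[-0.7547, 1.3919]  P^+=[0.2686 0.0062; 0.0062 0.5438]
step 3: x^-=[-0.8458, 0.9887]  P^-=[0.4252 0.0205; 0.0205 0.5367]  S=[0.9696]  K=[0.4398; 0.0544]  nu=[3.2964]  x^+=[0.6040, 1.1680]  P^+=[0.2376 -0.0027; -0.0027 0.5339]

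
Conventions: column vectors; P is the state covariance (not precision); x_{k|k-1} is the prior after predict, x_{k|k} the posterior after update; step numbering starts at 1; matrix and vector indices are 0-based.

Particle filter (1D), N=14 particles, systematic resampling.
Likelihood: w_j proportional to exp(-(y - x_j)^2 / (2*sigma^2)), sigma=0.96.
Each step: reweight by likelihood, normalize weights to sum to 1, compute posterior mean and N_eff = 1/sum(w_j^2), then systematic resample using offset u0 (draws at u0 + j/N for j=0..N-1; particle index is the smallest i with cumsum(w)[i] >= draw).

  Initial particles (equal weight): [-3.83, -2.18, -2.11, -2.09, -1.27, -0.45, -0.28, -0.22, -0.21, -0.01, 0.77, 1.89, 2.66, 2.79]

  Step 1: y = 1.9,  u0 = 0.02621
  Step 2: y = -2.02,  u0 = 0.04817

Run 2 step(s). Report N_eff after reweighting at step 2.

N_eff = 2.2362

step 1: w=[0.0000, 0.0000, 0.0000, 0.0001, 0.0013, 0.0150, 0.0228, 0.0262, 0.0268, 0.0415, 0.1503, 0.3005, 0.2197, 0.1956]  mean=1.7869  Neff=4.9185  idx=[6, 9, 10, 10, 11, 11, 11, 11, 12, 12, 12, 13, 13, 13]
step 2: w=[0.5767, 0.3329, 0.0437, 0.0437, 0.0007, 0.0007, 0.0007, 0.0007, 0.0000, 0.0000, 0.0000, 0.0000, 0.0000, 0.0000]  mean=-0.0917  Neff=2.2362  idx=[0, 0, 0, 0, 0, 0, 0, 0, 1, 1, 1, 1, 1, 3]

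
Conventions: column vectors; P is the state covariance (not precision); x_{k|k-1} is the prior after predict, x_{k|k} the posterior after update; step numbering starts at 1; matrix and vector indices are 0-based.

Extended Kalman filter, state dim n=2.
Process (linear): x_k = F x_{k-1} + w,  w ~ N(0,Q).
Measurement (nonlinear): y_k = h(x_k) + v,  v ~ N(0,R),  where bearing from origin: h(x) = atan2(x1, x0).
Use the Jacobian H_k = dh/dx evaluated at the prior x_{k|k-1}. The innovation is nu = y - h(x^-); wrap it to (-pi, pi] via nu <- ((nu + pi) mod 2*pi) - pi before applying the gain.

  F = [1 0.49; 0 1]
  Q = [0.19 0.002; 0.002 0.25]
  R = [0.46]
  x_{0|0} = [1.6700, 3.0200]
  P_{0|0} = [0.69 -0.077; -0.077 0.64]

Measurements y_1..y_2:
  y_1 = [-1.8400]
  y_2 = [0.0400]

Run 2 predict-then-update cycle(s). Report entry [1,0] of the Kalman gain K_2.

K[1,0] = 0.2614

step 1: x^-=[3.1498, 3.0200]  P^-=[0.9582 0.2386; 0.2386 0.8900]  H_jac=[-0.1586 0.1654]  S=[0.4959]  K=[-0.2268; 0.2206]  nu=[-2.6044]  x^+=[3.7406, 2.4456]  P^+=[0.9327 0.2634; 0.2634 0.8659]
step 2: x^-=[4.9389, 2.4456]  P^-=[1.5887 0.6897; 0.6897 1.1159]  H_jac=[-0.0805 0.1626]  S=[0.4817]  K=[-0.0327; 0.2614]  nu=[-0.4198]  x^+=[4.9527, 2.3359]  P^+=[1.5882 0.6938; 0.6938 1.0830]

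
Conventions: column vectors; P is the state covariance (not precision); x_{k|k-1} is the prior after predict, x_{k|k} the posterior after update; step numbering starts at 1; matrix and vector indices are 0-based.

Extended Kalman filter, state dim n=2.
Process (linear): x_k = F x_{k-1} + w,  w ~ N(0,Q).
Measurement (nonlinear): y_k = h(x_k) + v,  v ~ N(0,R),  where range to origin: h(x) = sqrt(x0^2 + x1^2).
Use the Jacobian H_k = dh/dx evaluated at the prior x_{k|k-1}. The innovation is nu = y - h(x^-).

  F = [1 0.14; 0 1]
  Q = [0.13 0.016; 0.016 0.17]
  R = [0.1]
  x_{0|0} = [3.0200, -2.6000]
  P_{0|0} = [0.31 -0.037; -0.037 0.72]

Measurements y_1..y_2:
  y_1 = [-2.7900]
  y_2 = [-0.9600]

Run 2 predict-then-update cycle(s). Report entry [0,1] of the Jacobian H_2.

H_jac[0,1] = 0.9808

step 1: x^-=[2.6560, -2.6000]  P^-=[0.4438 0.0798; 0.0798 0.8900]  H_jac=[0.7146 -0.6995]  S=[0.6823]  K=[0.3829; -0.8289]  nu=[-6.5068]  x^+=[0.1644, 2.7931]  P^+=[0.3437 0.2964; 0.2964 0.4212]
step 2: x^-=[0.5555, 2.7931]  P^-=[0.5649 0.3713; 0.3713 0.5912]  H_jac=[0.1950 0.9808]  S=[0.8323]  K=[0.5700; 0.7837]  nu=[-3.8078]  x^+=[-1.6149, -0.1912]  P^+=[0.2945 -0.0005; -0.0005 0.0800]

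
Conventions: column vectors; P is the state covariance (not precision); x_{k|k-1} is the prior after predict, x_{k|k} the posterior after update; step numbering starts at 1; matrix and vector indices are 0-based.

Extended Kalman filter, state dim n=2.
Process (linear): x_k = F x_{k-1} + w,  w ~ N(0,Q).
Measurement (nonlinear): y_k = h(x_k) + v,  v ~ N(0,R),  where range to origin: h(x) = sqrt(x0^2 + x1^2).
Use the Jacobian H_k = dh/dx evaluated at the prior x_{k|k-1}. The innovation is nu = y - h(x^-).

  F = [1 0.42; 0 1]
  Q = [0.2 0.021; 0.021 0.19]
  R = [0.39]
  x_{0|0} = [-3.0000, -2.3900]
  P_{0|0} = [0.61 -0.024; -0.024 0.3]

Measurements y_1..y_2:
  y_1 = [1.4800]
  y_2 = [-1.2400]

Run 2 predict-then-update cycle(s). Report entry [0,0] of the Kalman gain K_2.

K[0,0] = -0.5008

step 1: x^-=[-4.0038, -2.3900]  P^-=[0.8428 0.1230; 0.1230 0.4900]  H_jac=[-0.8587 -0.5126]  S=[1.2484]  K=[-0.6302; -0.2858]  nu=[-3.1829]  x^+=[-1.9980, -1.4804]  P^+=[0.3470 -0.1018; -0.1018 0.3880]
step 2: x^-=[-2.6198, -1.4804]  P^-=[0.5299 0.0821; 0.0821 0.5780]  H_jac=[-0.8706 -0.4920]  S=[1.0019]  K=[-0.5008; -0.3552]  nu=[-4.2491]  x^+=[-0.4918, 0.0289]  P^+=[0.2786 -0.0961; -0.0961 0.4516]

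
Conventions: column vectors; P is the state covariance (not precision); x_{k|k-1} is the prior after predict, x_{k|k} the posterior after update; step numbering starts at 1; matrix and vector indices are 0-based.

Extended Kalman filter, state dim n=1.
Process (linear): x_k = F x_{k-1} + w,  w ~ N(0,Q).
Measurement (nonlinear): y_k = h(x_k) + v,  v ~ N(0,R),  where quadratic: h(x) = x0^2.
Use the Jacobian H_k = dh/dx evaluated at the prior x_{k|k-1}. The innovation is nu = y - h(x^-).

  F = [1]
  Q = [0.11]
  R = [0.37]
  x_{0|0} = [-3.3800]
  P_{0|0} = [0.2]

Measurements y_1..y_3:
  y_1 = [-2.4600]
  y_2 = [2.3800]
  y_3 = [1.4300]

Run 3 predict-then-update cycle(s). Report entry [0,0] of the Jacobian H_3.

step 1: x^-=[-3.3800]  P^-=[0.3100]  H_jac=[-6.7600]  S=[14.5363]  K=[-0.1442]  nu=[-13.8844]  x^+=[-1.3784]  P^+=[0.0079]
step 2: x^-=[-1.3784]  P^-=[0.1179]  H_jac=[-2.7567]  S=[1.2659]  K=[-0.2567]  nu=[0.4801]  x^+=[-1.5016]  P^+=[0.0345]
step 3: x^-=[-1.5016]  P^-=[0.1445]  H_jac=[-3.0032]  S=[1.6729]  K=[-0.2593]  nu=[-0.8249]  x^+=[-1.2877]  P^+=[0.0319]

H_jac[0,0] = -3.0032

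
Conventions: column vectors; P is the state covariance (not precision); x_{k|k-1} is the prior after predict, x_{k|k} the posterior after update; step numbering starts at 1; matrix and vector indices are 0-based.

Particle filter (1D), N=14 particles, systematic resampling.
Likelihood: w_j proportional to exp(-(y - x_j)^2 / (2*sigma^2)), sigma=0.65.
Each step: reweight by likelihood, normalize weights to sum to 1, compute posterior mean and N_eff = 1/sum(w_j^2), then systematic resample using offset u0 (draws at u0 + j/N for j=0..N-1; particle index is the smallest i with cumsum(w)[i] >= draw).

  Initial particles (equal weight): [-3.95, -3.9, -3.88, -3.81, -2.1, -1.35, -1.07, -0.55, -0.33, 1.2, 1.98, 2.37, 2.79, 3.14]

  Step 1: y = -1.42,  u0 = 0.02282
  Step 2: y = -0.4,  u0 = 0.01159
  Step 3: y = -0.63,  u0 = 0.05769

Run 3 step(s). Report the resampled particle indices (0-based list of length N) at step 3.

resampled_idx = [2, 3, 4, 5, 6, 7, 8, 8, 9, 10, 11, 12, 12, 13]

step 1: w=[0.0002, 0.0002, 0.0003, 0.0004, 0.1870, 0.3213, 0.2795, 0.1319, 0.0792, 0.0001, 0.0000, 0.0000, 0.0000, 0.0000]  mean=-1.2279  Neff=4.1670  idx=[4, 4, 4, 5, 5, 5, 5, 6, 6, 6, 6, 7, 7, 8]
step 2: w=[0.0048, 0.0048, 0.0048, 0.0508, 0.0508, 0.0508, 0.0508, 0.0869, 0.0869, 0.0869, 0.0869, 0.1439, 0.1439, 0.1469]  mean=-0.8834  Neff=9.6523  idx=[2, 4, 5, 7, 7, 8, 9, 10, 11, 11, 12, 12, 13, 13]
step 3: w=[0.0071, 0.0497, 0.0497, 0.0729, 0.0729, 0.0729, 0.0729, 0.0729, 0.0910, 0.0910, 0.0910, 0.0910, 0.0824, 0.0824]  mean=-0.7938  Neff=12.7711  idx=[2, 3, 4, 5, 6, 7, 8, 8, 9, 10, 11, 12, 12, 13]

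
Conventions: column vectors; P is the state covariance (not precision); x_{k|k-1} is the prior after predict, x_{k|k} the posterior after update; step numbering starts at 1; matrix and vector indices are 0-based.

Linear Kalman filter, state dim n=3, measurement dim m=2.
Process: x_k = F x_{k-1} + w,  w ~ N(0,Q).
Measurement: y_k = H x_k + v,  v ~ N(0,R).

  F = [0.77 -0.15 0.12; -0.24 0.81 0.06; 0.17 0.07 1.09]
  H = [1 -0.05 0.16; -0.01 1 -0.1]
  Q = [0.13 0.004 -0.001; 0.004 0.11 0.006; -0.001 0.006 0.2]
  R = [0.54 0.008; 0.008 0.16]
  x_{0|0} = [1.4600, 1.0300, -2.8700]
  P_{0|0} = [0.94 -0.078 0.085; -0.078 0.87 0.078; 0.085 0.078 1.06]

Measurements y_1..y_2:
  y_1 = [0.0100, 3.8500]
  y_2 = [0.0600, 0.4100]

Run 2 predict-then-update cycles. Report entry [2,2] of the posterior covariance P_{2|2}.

step 1: x^-=[0.6253, 0.3117, -2.8080]  P^-=[0.7531 -0.3109 0.3103; -0.3109 0.7742 0.1247; 0.3103 0.1247 1.5324]  S=[1.4626 -0.3848; -0.3848 0.9315]  K=[0.5169 -0.1616; -0.0105 0.8167; 0.4113 0.1359]  nu=[-0.1504, 3.2638]  x^+=[0.0200, 2.9789, -2.4263]  P^+=[0.2736 -0.0169 0.0213; -0.0169 0.1461 0.1563; 0.0213 0.1563 1.3108]
step 2: x^-=[-0.7226, 2.2625, -2.4328]  P^-=[0.3166 -0.0518 0.1983; -0.0518 0.2474 0.2201; 0.1983 0.2201 1.7973]  S=[0.9683 -0.0720; -0.0720 0.3829]  K=[0.3528 -0.1291; 0.0141 0.5928; 0.5049 0.1953]  nu=[1.2849, -2.1030]  x^+=[0.0023, 1.0340, -2.1947]  P^+=[0.1831 -0.0124 0.0357; -0.0124 0.1139 0.1906; 0.0357 0.1906 1.5500]

P_post[2,2] = 1.5500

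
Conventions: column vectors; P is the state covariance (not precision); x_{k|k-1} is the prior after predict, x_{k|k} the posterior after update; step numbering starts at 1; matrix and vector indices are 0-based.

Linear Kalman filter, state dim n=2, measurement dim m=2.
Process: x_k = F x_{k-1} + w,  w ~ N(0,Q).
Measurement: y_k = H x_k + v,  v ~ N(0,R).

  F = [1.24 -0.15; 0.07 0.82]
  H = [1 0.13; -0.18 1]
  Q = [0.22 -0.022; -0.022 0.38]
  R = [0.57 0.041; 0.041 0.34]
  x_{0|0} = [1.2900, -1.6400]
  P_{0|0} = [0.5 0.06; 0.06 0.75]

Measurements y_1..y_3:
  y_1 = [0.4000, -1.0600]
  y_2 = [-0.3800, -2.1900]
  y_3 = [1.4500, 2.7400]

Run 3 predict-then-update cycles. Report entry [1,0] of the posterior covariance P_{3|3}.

step 1: x^-=[1.8456, -1.2545]  P^-=[0.9834 -0.0105; -0.0105 0.8936]  S=[1.5657 -0.0301; -0.0301 1.2693]  K=[0.6246 -0.1329; 0.0811 0.7075]  nu=[-1.2825, 0.5267]  x^+=[0.9745, -0.9859]  P^+=[0.3451 0.0425; 0.0425 0.2515]
step 2: x^-=[1.3563, -0.7402]  P^-=[0.7404 0.0198; 0.0198 0.5557]  S=[1.3249 -0.0007; -0.0007 0.9126]  K=[0.5607 -0.1239; 0.0698 0.6051]  nu=[-1.6400, -1.2057]  x^+=[0.5861, -1.5842]  P^+=[0.3098 0.0366; 0.0366 0.2152]
step 3: x^-=[0.9644, -1.2580]  P^-=[0.6875 0.0153; 0.0153 0.5304]  S=[1.2704 0.0011; 0.0011 0.8872]  K=[0.5428 -0.1230; 0.0658 0.5947]  nu=[0.6492, 4.1716]  x^+=[0.8038, 1.2654]  P^+=[0.2999 0.0344; 0.0344 0.2111]

P_post[1,0] = 0.0344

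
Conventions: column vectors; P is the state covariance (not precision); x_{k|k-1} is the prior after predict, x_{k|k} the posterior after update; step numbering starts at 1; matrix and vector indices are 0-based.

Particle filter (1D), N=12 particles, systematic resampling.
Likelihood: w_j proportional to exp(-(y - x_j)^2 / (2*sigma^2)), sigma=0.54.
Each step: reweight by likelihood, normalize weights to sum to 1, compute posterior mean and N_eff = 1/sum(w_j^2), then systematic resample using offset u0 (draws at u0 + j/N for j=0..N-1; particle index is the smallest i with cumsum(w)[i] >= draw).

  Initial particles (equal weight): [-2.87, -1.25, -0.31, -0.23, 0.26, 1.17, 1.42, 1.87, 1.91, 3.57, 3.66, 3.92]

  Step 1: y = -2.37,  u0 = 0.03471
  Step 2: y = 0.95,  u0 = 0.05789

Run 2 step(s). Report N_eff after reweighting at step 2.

N_eff = 2.0000

step 1: w=[0.8472, 0.1514, 0.0009, 0.0005, 0.0000, 0.0000, 0.0000, 0.0000, 0.0000, 0.0000, 0.0000, 0.0000]  mean=-2.6211  Neff=1.3501  idx=[0, 0, 0, 0, 0, 0, 0, 0, 0, 0, 1, 1]
step 2: w=[0.0000, 0.0000, 0.0000, 0.0000, 0.0000, 0.0000, 0.0000, 0.0000, 0.0000, 0.0000, 0.5000, 0.5000]  mean=-1.2500  Neff=2.0000  idx=[10, 10, 10, 10, 10, 10, 11, 11, 11, 11, 11, 11]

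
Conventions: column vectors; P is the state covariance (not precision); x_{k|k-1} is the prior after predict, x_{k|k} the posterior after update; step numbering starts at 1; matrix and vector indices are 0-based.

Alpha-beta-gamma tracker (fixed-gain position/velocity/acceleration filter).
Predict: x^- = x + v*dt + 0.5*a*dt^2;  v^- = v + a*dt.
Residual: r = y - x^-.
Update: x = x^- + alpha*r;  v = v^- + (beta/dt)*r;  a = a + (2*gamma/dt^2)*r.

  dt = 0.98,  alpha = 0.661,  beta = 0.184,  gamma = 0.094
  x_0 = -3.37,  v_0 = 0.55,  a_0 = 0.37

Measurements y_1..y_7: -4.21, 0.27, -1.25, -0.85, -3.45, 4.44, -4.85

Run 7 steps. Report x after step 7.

step 1: x_pred=-2.6533  r=-1.5567  x^+=-3.6823  v^+=0.6203  a^+=0.0653
step 2: x_pred=-3.0430  r=3.3130  x^+=-0.8531  v^+=1.3063  a^+=0.7138
step 3: x_pred=0.7699  r=-2.0199  x^+=-0.5653  v^+=1.6266  a^+=0.3184
step 4: x_pred=1.1817  r=-2.0317  x^+=-0.1612  v^+=1.5572  a^+=-0.0793
step 5: x_pred=1.3267  r=-4.7767  x^+=-1.8307  v^+=0.5826  a^+=-1.0144
step 6: x_pred=-1.7468  r=6.1868  x^+=2.3427  v^+=0.7502  a^+=0.1967
step 7: x_pred=3.1723  r=-8.0223  x^+=-2.1304  v^+=-0.5633  a^+=-1.3737

x_post = -2.1304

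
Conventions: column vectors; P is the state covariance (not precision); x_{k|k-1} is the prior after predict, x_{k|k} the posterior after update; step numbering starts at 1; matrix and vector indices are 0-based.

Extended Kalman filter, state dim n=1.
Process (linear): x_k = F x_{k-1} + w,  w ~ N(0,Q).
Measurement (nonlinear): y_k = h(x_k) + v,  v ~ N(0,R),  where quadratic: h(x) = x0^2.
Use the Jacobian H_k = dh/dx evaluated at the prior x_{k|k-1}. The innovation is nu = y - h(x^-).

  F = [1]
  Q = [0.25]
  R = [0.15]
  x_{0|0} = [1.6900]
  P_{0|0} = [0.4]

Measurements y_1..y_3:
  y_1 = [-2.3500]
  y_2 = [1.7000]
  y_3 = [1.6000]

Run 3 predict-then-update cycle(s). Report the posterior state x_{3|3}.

x_post = [1.2721]

step 1: x^-=[1.6900]  P^-=[0.6500]  H_jac=[3.3800]  S=[7.5759]  K=[0.2900]  nu=[-5.2061]  x^+=[0.1802]  P^+=[0.0129]
step 2: x^-=[0.1802]  P^-=[0.2629]  H_jac=[0.3605]  S=[0.1842]  K=[0.5145]  nu=[1.6675]  x^+=[1.0382]  P^+=[0.2141]
step 3: x^-=[1.0382]  P^-=[0.4641]  H_jac=[2.0765]  S=[2.1511]  K=[0.4480]  nu=[0.5221]  x^+=[1.2721]  P^+=[0.0324]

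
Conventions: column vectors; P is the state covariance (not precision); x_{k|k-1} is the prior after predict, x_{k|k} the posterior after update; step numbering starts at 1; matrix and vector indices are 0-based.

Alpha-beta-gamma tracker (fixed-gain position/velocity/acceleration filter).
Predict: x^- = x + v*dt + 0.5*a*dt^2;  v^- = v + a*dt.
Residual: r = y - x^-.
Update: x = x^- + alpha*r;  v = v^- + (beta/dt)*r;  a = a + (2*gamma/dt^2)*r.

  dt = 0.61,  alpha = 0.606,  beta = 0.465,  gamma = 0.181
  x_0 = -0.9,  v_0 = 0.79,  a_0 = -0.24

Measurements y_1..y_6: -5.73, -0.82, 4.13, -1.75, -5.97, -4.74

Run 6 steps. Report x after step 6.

x_post = -4.7061

step 1: x_pred=-0.4628  r=-5.2672  x^+=-3.6547  v^+=-3.3716  a^+=-5.3643
step 2: x_pred=-6.7094  r=5.8894  x^+=-3.1404  v^+=-2.1543  a^+=0.3653
step 3: x_pred=-4.3866  r=8.5166  x^+=0.7745  v^+=4.5606  a^+=8.6507
step 4: x_pred=5.1659  r=-6.9159  x^+=0.9749  v^+=4.5656  a^+=1.9225
step 5: x_pred=4.1176  r=-10.0876  x^+=-1.9955  v^+=-1.9514  a^+=-7.8912
step 6: x_pred=-4.6540  r=-0.0860  x^+=-4.7061  v^+=-6.8306  a^+=-7.9749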